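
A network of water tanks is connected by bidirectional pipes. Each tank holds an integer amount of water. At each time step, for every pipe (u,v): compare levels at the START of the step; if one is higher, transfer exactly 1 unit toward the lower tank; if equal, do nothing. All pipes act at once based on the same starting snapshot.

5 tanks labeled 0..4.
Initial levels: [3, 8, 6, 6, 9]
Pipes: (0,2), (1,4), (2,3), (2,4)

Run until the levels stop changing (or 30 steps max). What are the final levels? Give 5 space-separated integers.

Answer: 6 7 7 6 6

Derivation:
Step 1: flows [2->0,4->1,2=3,4->2] -> levels [4 9 6 6 7]
Step 2: flows [2->0,1->4,2=3,4->2] -> levels [5 8 6 6 7]
Step 3: flows [2->0,1->4,2=3,4->2] -> levels [6 7 6 6 7]
Step 4: flows [0=2,1=4,2=3,4->2] -> levels [6 7 7 6 6]
Step 5: flows [2->0,1->4,2->3,2->4] -> levels [7 6 4 7 8]
Step 6: flows [0->2,4->1,3->2,4->2] -> levels [6 7 7 6 6]
  -> period-2 cycle: step 6 state = step 4 state; never stabilizes
  -> state at step 30: (30-4) mod 2 = 0, same as step 4 -> [6 7 7 6 6]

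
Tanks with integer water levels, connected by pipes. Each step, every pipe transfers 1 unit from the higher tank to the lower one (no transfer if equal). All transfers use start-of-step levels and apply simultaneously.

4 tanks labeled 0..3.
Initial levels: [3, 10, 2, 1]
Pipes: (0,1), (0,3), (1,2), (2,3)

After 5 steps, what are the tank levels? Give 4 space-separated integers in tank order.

Step 1: flows [1->0,0->3,1->2,2->3] -> levels [3 8 2 3]
Step 2: flows [1->0,0=3,1->2,3->2] -> levels [4 6 4 2]
Step 3: flows [1->0,0->3,1->2,2->3] -> levels [4 4 4 4]
Step 4: flows [0=1,0=3,1=2,2=3] -> levels [4 4 4 4]
  -> stable; steps 5..5 unchanged -> [4 4 4 4]

Answer: 4 4 4 4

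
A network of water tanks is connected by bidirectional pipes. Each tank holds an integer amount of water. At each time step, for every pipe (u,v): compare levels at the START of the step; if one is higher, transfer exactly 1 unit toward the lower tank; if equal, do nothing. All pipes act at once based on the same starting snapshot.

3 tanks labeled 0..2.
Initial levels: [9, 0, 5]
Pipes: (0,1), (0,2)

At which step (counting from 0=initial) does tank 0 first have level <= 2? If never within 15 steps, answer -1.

Answer: -1

Derivation:
Step 1: flows [0->1,0->2] -> levels [7 1 6]
Step 2: flows [0->1,0->2] -> levels [5 2 7]
Step 3: flows [0->1,2->0] -> levels [5 3 6]
Step 4: flows [0->1,2->0] -> levels [5 4 5]
Step 5: flows [0->1,0=2] -> levels [4 5 5]
Step 6: flows [1->0,2->0] -> levels [6 4 4]
Step 7: flows [0->1,0->2] -> levels [4 5 5]
  -> period-2 cycle (repeats step 5); tank 0 never drops to <=2
Tank 0 never reaches <=2 within 15 steps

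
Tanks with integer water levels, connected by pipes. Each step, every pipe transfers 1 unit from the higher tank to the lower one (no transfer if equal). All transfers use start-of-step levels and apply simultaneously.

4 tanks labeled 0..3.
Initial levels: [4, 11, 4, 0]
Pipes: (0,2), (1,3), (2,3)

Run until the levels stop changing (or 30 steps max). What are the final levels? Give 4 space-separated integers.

Answer: 5 5 3 6

Derivation:
Step 1: flows [0=2,1->3,2->3] -> levels [4 10 3 2]
Step 2: flows [0->2,1->3,2->3] -> levels [3 9 3 4]
Step 3: flows [0=2,1->3,3->2] -> levels [3 8 4 4]
Step 4: flows [2->0,1->3,2=3] -> levels [4 7 3 5]
Step 5: flows [0->2,1->3,3->2] -> levels [3 6 5 5]
Step 6: flows [2->0,1->3,2=3] -> levels [4 5 4 6]
Step 7: flows [0=2,3->1,3->2] -> levels [4 6 5 4]
Step 8: flows [2->0,1->3,2->3] -> levels [5 5 3 6]
Step 9: flows [0->2,3->1,3->2] -> levels [4 6 5 4]
  -> period-2 cycle: step 9 state = step 7 state; never stabilizes
  -> state at step 30: (30-7) mod 2 = 1, same as step 8 -> [5 5 3 6]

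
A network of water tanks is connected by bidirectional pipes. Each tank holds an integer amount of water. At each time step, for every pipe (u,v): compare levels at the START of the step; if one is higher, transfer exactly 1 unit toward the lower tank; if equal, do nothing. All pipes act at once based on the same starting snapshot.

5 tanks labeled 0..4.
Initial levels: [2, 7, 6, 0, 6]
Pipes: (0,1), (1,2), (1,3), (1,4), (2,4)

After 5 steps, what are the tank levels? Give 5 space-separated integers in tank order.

Step 1: flows [1->0,1->2,1->3,1->4,2=4] -> levels [3 3 7 1 7]
Step 2: flows [0=1,2->1,1->3,4->1,2=4] -> levels [3 4 6 2 6]
Step 3: flows [1->0,2->1,1->3,4->1,2=4] -> levels [4 4 5 3 5]
Step 4: flows [0=1,2->1,1->3,4->1,2=4] -> levels [4 5 4 4 4]
Step 5: flows [1->0,1->2,1->3,1->4,2=4] -> levels [5 1 5 5 5]

Answer: 5 1 5 5 5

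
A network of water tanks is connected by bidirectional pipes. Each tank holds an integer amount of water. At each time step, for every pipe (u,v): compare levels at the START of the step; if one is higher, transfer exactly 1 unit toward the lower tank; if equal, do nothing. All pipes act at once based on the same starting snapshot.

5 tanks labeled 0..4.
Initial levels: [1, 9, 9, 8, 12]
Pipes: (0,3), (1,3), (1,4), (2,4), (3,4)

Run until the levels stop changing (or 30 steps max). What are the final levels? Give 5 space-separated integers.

Answer: 7 8 8 6 10

Derivation:
Step 1: flows [3->0,1->3,4->1,4->2,4->3] -> levels [2 9 10 9 9]
Step 2: flows [3->0,1=3,1=4,2->4,3=4] -> levels [3 9 9 8 10]
Step 3: flows [3->0,1->3,4->1,4->2,4->3] -> levels [4 9 10 9 7]
Step 4: flows [3->0,1=3,1->4,2->4,3->4] -> levels [5 8 9 7 10]
Step 5: flows [3->0,1->3,4->1,4->2,4->3] -> levels [6 8 10 8 7]
Step 6: flows [3->0,1=3,1->4,2->4,3->4] -> levels [7 7 9 6 10]
Step 7: flows [0->3,1->3,4->1,4->2,4->3] -> levels [6 7 10 9 7]
Step 8: flows [3->0,3->1,1=4,2->4,3->4] -> levels [7 8 9 6 9]
Step 9: flows [0->3,1->3,4->1,2=4,4->3] -> levels [6 8 9 9 7]
Step 10: flows [3->0,3->1,1->4,2->4,3->4] -> levels [7 8 8 6 10]
Step 11: flows [0->3,1->3,4->1,4->2,4->3] -> levels [6 8 9 9 7]
  -> period-2 cycle: step 11 state = step 9 state; never stabilizes
  -> state at step 30: (30-9) mod 2 = 1, same as step 10 -> [7 8 8 6 10]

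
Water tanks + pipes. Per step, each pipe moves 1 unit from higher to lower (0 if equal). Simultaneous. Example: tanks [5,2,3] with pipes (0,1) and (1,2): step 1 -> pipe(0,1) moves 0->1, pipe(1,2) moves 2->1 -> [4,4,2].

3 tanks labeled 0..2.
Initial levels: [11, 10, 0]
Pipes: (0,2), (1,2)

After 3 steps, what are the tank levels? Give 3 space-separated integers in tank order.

Step 1: flows [0->2,1->2] -> levels [10 9 2]
Step 2: flows [0->2,1->2] -> levels [9 8 4]
Step 3: flows [0->2,1->2] -> levels [8 7 6]

Answer: 8 7 6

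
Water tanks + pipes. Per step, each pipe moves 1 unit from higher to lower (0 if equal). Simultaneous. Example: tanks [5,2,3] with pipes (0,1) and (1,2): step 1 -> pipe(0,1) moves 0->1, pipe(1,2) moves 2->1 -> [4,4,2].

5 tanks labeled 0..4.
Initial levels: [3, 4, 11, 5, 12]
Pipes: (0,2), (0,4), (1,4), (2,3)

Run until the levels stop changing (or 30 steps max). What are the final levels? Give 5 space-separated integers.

Answer: 6 6 8 7 8

Derivation:
Step 1: flows [2->0,4->0,4->1,2->3] -> levels [5 5 9 6 10]
Step 2: flows [2->0,4->0,4->1,2->3] -> levels [7 6 7 7 8]
Step 3: flows [0=2,4->0,4->1,2=3] -> levels [8 7 7 7 6]
Step 4: flows [0->2,0->4,1->4,2=3] -> levels [6 6 8 7 8]
Step 5: flows [2->0,4->0,4->1,2->3] -> levels [8 7 6 8 6]
Step 6: flows [0->2,0->4,1->4,3->2] -> levels [6 6 8 7 8]
  -> period-2 cycle: step 6 state = step 4 state; never stabilizes
  -> state at step 30: (30-4) mod 2 = 0, same as step 4 -> [6 6 8 7 8]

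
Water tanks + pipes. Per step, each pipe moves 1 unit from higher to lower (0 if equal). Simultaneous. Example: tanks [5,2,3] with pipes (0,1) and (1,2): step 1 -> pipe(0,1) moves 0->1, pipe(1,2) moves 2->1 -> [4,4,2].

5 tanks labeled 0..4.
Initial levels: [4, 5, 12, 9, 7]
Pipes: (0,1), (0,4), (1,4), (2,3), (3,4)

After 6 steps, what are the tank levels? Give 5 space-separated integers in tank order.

Step 1: flows [1->0,4->0,4->1,2->3,3->4] -> levels [6 5 11 9 6]
Step 2: flows [0->1,0=4,4->1,2->3,3->4] -> levels [5 7 10 9 6]
Step 3: flows [1->0,4->0,1->4,2->3,3->4] -> levels [7 5 9 9 7]
Step 4: flows [0->1,0=4,4->1,2=3,3->4] -> levels [6 7 9 8 7]
Step 5: flows [1->0,4->0,1=4,2->3,3->4] -> levels [8 6 8 8 7]
Step 6: flows [0->1,0->4,4->1,2=3,3->4] -> levels [6 8 8 7 8]

Answer: 6 8 8 7 8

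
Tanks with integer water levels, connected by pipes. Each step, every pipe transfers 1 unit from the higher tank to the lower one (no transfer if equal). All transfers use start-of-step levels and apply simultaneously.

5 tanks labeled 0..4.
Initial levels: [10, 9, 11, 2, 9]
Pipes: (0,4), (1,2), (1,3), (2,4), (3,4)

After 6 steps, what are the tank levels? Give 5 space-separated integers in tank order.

Step 1: flows [0->4,2->1,1->3,2->4,4->3] -> levels [9 9 9 4 10]
Step 2: flows [4->0,1=2,1->3,4->2,4->3] -> levels [10 8 10 6 7]
Step 3: flows [0->4,2->1,1->3,2->4,4->3] -> levels [9 8 8 8 8]
Step 4: flows [0->4,1=2,1=3,2=4,3=4] -> levels [8 8 8 8 9]
Step 5: flows [4->0,1=2,1=3,4->2,4->3] -> levels [9 8 9 9 6]
Step 6: flows [0->4,2->1,3->1,2->4,3->4] -> levels [8 10 7 7 9]

Answer: 8 10 7 7 9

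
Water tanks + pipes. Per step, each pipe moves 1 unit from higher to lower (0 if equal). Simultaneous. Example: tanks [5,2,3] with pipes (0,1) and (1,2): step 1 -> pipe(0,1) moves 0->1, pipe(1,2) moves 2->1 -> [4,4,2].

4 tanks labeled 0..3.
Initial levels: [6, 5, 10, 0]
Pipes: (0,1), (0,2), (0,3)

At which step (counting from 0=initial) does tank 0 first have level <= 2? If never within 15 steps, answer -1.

Step 1: flows [0->1,2->0,0->3] -> levels [5 6 9 1]
Step 2: flows [1->0,2->0,0->3] -> levels [6 5 8 2]
Step 3: flows [0->1,2->0,0->3] -> levels [5 6 7 3]
Step 4: flows [1->0,2->0,0->3] -> levels [6 5 6 4]
Step 5: flows [0->1,0=2,0->3] -> levels [4 6 6 5]
Step 6: flows [1->0,2->0,3->0] -> levels [7 5 5 4]
Step 7: flows [0->1,0->2,0->3] -> levels [4 6 6 5]
  -> period-2 cycle (repeats step 5); tank 0 never drops to <=2
Tank 0 never reaches <=2 within 15 steps

Answer: -1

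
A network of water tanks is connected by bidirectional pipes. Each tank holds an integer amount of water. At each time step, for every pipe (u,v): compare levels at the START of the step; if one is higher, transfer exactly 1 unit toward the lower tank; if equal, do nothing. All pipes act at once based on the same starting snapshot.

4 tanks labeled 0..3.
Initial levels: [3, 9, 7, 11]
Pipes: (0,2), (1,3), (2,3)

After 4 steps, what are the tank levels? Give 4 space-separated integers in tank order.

Step 1: flows [2->0,3->1,3->2] -> levels [4 10 7 9]
Step 2: flows [2->0,1->3,3->2] -> levels [5 9 7 9]
Step 3: flows [2->0,1=3,3->2] -> levels [6 9 7 8]
Step 4: flows [2->0,1->3,3->2] -> levels [7 8 7 8]

Answer: 7 8 7 8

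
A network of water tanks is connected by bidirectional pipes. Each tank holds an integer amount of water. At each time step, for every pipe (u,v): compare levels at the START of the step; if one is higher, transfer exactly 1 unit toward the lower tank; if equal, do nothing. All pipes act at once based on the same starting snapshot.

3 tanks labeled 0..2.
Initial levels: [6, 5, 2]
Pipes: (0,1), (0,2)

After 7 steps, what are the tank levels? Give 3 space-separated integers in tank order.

Answer: 5 4 4

Derivation:
Step 1: flows [0->1,0->2] -> levels [4 6 3]
Step 2: flows [1->0,0->2] -> levels [4 5 4]
Step 3: flows [1->0,0=2] -> levels [5 4 4]
Step 4: flows [0->1,0->2] -> levels [3 5 5]
Step 5: flows [1->0,2->0] -> levels [5 4 4]
  -> period-2 cycle: step 5 state = step 3 state
  -> state at step 7: (7-3) mod 2 = 0, same as step 3 -> [5 4 4]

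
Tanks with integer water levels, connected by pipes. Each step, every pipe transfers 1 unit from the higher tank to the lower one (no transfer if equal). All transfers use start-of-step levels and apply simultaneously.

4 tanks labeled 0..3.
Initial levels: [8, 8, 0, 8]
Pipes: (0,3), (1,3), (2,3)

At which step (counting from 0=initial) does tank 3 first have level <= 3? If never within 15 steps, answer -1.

Step 1: flows [0=3,1=3,3->2] -> levels [8 8 1 7]
Step 2: flows [0->3,1->3,3->2] -> levels [7 7 2 8]
Step 3: flows [3->0,3->1,3->2] -> levels [8 8 3 5]
Step 4: flows [0->3,1->3,3->2] -> levels [7 7 4 6]
Step 5: flows [0->3,1->3,3->2] -> levels [6 6 5 7]
Step 6: flows [3->0,3->1,3->2] -> levels [7 7 6 4]
Step 7: flows [0->3,1->3,2->3] -> levels [6 6 5 7]
  -> period-2 cycle (repeats step 5); tank 3 never drops to <=3
Tank 3 never reaches <=3 within 15 steps

Answer: -1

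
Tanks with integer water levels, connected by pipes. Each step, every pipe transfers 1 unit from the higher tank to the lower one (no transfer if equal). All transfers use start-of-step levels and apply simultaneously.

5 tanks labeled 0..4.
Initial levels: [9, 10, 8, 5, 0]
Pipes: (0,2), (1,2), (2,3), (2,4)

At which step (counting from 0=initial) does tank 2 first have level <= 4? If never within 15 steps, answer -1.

Step 1: flows [0->2,1->2,2->3,2->4] -> levels [8 9 8 6 1]
Step 2: flows [0=2,1->2,2->3,2->4] -> levels [8 8 7 7 2]
Step 3: flows [0->2,1->2,2=3,2->4] -> levels [7 7 8 7 3]
Step 4: flows [2->0,2->1,2->3,2->4] -> levels [8 8 4 8 4]
Tank 2 first reaches <=4 at step 4

Answer: 4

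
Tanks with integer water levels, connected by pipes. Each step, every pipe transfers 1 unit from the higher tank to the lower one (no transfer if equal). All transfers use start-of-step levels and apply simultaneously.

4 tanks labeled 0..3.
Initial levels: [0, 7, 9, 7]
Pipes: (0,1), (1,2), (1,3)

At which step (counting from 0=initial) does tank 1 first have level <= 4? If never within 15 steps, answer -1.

Answer: 5

Derivation:
Step 1: flows [1->0,2->1,1=3] -> levels [1 7 8 7]
Step 2: flows [1->0,2->1,1=3] -> levels [2 7 7 7]
Step 3: flows [1->0,1=2,1=3] -> levels [3 6 7 7]
Step 4: flows [1->0,2->1,3->1] -> levels [4 7 6 6]
Step 5: flows [1->0,1->2,1->3] -> levels [5 4 7 7]
Tank 1 first reaches <=4 at step 5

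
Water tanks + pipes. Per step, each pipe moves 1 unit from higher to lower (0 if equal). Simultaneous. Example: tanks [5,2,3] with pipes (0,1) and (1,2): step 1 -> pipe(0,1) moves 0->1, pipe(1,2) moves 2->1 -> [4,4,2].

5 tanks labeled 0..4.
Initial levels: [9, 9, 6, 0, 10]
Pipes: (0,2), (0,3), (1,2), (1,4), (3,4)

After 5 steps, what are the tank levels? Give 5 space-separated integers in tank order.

Answer: 7 8 6 6 7

Derivation:
Step 1: flows [0->2,0->3,1->2,4->1,4->3] -> levels [7 9 8 2 8]
Step 2: flows [2->0,0->3,1->2,1->4,4->3] -> levels [7 7 8 4 8]
Step 3: flows [2->0,0->3,2->1,4->1,4->3] -> levels [7 9 6 6 6]
Step 4: flows [0->2,0->3,1->2,1->4,3=4] -> levels [5 7 8 7 7]
Step 5: flows [2->0,3->0,2->1,1=4,3=4] -> levels [7 8 6 6 7]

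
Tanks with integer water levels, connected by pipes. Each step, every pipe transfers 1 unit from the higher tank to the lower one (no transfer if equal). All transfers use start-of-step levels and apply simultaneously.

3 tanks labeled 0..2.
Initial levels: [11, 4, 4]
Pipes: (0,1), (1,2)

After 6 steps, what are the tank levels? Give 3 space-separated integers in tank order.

Answer: 7 5 7

Derivation:
Step 1: flows [0->1,1=2] -> levels [10 5 4]
Step 2: flows [0->1,1->2] -> levels [9 5 5]
Step 3: flows [0->1,1=2] -> levels [8 6 5]
Step 4: flows [0->1,1->2] -> levels [7 6 6]
Step 5: flows [0->1,1=2] -> levels [6 7 6]
Step 6: flows [1->0,1->2] -> levels [7 5 7]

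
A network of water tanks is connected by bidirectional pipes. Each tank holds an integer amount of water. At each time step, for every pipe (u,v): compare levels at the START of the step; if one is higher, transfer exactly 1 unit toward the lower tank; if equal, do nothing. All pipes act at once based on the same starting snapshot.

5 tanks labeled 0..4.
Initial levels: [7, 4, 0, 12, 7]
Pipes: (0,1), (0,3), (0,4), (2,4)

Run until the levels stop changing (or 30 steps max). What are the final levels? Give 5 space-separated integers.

Answer: 5 7 5 7 6

Derivation:
Step 1: flows [0->1,3->0,0=4,4->2] -> levels [7 5 1 11 6]
Step 2: flows [0->1,3->0,0->4,4->2] -> levels [6 6 2 10 6]
Step 3: flows [0=1,3->0,0=4,4->2] -> levels [7 6 3 9 5]
Step 4: flows [0->1,3->0,0->4,4->2] -> levels [6 7 4 8 5]
Step 5: flows [1->0,3->0,0->4,4->2] -> levels [7 6 5 7 5]
Step 6: flows [0->1,0=3,0->4,2=4] -> levels [5 7 5 7 6]
Step 7: flows [1->0,3->0,4->0,4->2] -> levels [8 6 6 6 4]
Step 8: flows [0->1,0->3,0->4,2->4] -> levels [5 7 5 7 6]
  -> period-2 cycle: step 8 state = step 6 state; never stabilizes
  -> state at step 30: (30-6) mod 2 = 0, same as step 6 -> [5 7 5 7 6]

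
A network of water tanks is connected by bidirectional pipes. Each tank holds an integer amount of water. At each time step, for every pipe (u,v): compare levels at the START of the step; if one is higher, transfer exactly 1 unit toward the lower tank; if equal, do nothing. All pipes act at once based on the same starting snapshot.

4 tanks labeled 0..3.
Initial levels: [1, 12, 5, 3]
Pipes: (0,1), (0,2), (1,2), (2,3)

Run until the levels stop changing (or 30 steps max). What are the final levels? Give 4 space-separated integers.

Answer: 6 6 4 5

Derivation:
Step 1: flows [1->0,2->0,1->2,2->3] -> levels [3 10 4 4]
Step 2: flows [1->0,2->0,1->2,2=3] -> levels [5 8 4 4]
Step 3: flows [1->0,0->2,1->2,2=3] -> levels [5 6 6 4]
Step 4: flows [1->0,2->0,1=2,2->3] -> levels [7 5 4 5]
Step 5: flows [0->1,0->2,1->2,3->2] -> levels [5 5 7 4]
Step 6: flows [0=1,2->0,2->1,2->3] -> levels [6 6 4 5]
Step 7: flows [0=1,0->2,1->2,3->2] -> levels [5 5 7 4]
  -> period-2 cycle: step 7 state = step 5 state; never stabilizes
  -> state at step 30: (30-5) mod 2 = 1, same as step 6 -> [6 6 4 5]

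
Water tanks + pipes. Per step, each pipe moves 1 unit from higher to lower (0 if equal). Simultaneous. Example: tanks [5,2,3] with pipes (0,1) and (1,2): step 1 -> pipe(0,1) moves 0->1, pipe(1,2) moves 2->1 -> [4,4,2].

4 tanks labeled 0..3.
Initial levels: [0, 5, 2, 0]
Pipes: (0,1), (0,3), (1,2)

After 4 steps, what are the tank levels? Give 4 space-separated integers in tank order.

Answer: 1 2 2 2

Derivation:
Step 1: flows [1->0,0=3,1->2] -> levels [1 3 3 0]
Step 2: flows [1->0,0->3,1=2] -> levels [1 2 3 1]
Step 3: flows [1->0,0=3,2->1] -> levels [2 2 2 1]
Step 4: flows [0=1,0->3,1=2] -> levels [1 2 2 2]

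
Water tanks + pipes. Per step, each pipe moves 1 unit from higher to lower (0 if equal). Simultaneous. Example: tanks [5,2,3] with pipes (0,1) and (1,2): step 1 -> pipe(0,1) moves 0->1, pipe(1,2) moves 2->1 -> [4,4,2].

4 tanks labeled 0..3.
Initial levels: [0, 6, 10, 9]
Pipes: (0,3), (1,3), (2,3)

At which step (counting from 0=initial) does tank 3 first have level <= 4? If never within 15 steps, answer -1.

Answer: 7

Derivation:
Step 1: flows [3->0,3->1,2->3] -> levels [1 7 9 8]
Step 2: flows [3->0,3->1,2->3] -> levels [2 8 8 7]
Step 3: flows [3->0,1->3,2->3] -> levels [3 7 7 8]
Step 4: flows [3->0,3->1,3->2] -> levels [4 8 8 5]
Step 5: flows [3->0,1->3,2->3] -> levels [5 7 7 6]
Step 6: flows [3->0,1->3,2->3] -> levels [6 6 6 7]
Step 7: flows [3->0,3->1,3->2] -> levels [7 7 7 4]
Tank 3 first reaches <=4 at step 7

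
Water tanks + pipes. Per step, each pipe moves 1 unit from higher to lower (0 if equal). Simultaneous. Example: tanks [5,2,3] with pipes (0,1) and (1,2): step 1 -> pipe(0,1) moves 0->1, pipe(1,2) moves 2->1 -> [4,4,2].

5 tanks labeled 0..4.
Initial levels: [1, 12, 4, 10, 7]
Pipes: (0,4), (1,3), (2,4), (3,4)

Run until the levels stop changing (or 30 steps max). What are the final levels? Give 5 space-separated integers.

Step 1: flows [4->0,1->3,4->2,3->4] -> levels [2 11 5 10 6]
Step 2: flows [4->0,1->3,4->2,3->4] -> levels [3 10 6 10 5]
Step 3: flows [4->0,1=3,2->4,3->4] -> levels [4 10 5 9 6]
Step 4: flows [4->0,1->3,4->2,3->4] -> levels [5 9 6 9 5]
Step 5: flows [0=4,1=3,2->4,3->4] -> levels [5 9 5 8 7]
Step 6: flows [4->0,1->3,4->2,3->4] -> levels [6 8 6 8 6]
Step 7: flows [0=4,1=3,2=4,3->4] -> levels [6 8 6 7 7]
Step 8: flows [4->0,1->3,4->2,3=4] -> levels [7 7 7 8 5]
Step 9: flows [0->4,3->1,2->4,3->4] -> levels [6 8 6 6 8]
Step 10: flows [4->0,1->3,4->2,4->3] -> levels [7 7 7 8 5]
  -> period-2 cycle: step 10 state = step 8 state; never stabilizes
  -> state at step 30: (30-8) mod 2 = 0, same as step 8 -> [7 7 7 8 5]

Answer: 7 7 7 8 5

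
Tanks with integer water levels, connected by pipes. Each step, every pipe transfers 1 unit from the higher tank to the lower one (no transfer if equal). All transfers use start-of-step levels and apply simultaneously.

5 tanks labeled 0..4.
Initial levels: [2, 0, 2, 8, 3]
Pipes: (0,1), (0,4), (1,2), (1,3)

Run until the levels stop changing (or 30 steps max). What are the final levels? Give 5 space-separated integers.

Answer: 4 1 4 4 2

Derivation:
Step 1: flows [0->1,4->0,2->1,3->1] -> levels [2 3 1 7 2]
Step 2: flows [1->0,0=4,1->2,3->1] -> levels [3 2 2 6 2]
Step 3: flows [0->1,0->4,1=2,3->1] -> levels [1 4 2 5 3]
Step 4: flows [1->0,4->0,1->2,3->1] -> levels [3 3 3 4 2]
Step 5: flows [0=1,0->4,1=2,3->1] -> levels [2 4 3 3 3]
Step 6: flows [1->0,4->0,1->2,1->3] -> levels [4 1 4 4 2]
Step 7: flows [0->1,0->4,2->1,3->1] -> levels [2 4 3 3 3]
  -> period-2 cycle: step 7 state = step 5 state; never stabilizes
  -> state at step 30: (30-5) mod 2 = 1, same as step 6 -> [4 1 4 4 2]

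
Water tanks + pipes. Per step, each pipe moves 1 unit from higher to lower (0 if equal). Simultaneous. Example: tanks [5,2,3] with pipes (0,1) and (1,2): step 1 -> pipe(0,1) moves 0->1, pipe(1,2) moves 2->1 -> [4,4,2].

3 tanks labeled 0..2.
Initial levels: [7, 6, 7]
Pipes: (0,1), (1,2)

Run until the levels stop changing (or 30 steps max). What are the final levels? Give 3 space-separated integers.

Step 1: flows [0->1,2->1] -> levels [6 8 6]
Step 2: flows [1->0,1->2] -> levels [7 6 7]
  -> period-2 cycle: step 2 state = step 0 state; never stabilizes
  -> state at step 30: (30-0) mod 2 = 0, same as step 0 -> [7 6 7]

Answer: 7 6 7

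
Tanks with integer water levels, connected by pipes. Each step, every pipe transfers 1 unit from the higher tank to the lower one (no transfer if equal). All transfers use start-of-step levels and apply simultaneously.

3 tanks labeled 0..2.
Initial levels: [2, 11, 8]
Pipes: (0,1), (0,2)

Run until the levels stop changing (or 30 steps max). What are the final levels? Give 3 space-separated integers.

Step 1: flows [1->0,2->0] -> levels [4 10 7]
Step 2: flows [1->0,2->0] -> levels [6 9 6]
Step 3: flows [1->0,0=2] -> levels [7 8 6]
Step 4: flows [1->0,0->2] -> levels [7 7 7]
Step 5: flows [0=1,0=2] -> levels [7 7 7]
  -> stable (no change)

Answer: 7 7 7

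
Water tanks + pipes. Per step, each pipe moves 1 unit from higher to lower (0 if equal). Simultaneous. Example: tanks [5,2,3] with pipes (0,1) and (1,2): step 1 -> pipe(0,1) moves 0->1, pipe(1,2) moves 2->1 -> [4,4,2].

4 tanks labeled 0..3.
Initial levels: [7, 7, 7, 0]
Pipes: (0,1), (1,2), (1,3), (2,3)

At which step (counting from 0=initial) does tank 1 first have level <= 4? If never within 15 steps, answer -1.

Step 1: flows [0=1,1=2,1->3,2->3] -> levels [7 6 6 2]
Step 2: flows [0->1,1=2,1->3,2->3] -> levels [6 6 5 4]
Step 3: flows [0=1,1->2,1->3,2->3] -> levels [6 4 5 6]
Tank 1 first reaches <=4 at step 3

Answer: 3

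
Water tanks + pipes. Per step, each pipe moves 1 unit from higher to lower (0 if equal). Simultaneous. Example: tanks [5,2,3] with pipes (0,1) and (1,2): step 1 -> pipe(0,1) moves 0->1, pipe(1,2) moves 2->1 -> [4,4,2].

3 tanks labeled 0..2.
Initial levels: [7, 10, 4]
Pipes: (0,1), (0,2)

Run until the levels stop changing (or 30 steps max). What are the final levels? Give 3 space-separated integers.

Answer: 7 7 7

Derivation:
Step 1: flows [1->0,0->2] -> levels [7 9 5]
Step 2: flows [1->0,0->2] -> levels [7 8 6]
Step 3: flows [1->0,0->2] -> levels [7 7 7]
Step 4: flows [0=1,0=2] -> levels [7 7 7]
  -> stable (no change)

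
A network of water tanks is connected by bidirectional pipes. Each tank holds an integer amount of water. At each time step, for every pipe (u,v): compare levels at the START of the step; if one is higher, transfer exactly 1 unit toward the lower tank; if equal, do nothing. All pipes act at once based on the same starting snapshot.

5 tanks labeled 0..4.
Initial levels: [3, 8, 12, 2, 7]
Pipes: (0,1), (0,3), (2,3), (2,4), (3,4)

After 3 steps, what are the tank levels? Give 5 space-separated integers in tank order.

Step 1: flows [1->0,0->3,2->3,2->4,4->3] -> levels [3 7 10 5 7]
Step 2: flows [1->0,3->0,2->3,2->4,4->3] -> levels [5 6 8 6 7]
Step 3: flows [1->0,3->0,2->3,2->4,4->3] -> levels [7 5 6 7 7]

Answer: 7 5 6 7 7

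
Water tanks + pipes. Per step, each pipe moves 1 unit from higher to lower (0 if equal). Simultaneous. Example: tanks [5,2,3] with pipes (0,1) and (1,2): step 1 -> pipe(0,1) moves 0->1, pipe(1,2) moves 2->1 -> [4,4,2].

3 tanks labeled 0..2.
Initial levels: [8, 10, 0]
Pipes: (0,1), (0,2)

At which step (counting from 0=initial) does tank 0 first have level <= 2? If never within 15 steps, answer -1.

Answer: -1

Derivation:
Step 1: flows [1->0,0->2] -> levels [8 9 1]
Step 2: flows [1->0,0->2] -> levels [8 8 2]
Step 3: flows [0=1,0->2] -> levels [7 8 3]
Step 4: flows [1->0,0->2] -> levels [7 7 4]
Step 5: flows [0=1,0->2] -> levels [6 7 5]
Step 6: flows [1->0,0->2] -> levels [6 6 6]
Step 7: flows [0=1,0=2] -> levels [6 6 6]
  -> stable; tank 0 stays at 6 > 2
Tank 0 never reaches <=2 within 15 steps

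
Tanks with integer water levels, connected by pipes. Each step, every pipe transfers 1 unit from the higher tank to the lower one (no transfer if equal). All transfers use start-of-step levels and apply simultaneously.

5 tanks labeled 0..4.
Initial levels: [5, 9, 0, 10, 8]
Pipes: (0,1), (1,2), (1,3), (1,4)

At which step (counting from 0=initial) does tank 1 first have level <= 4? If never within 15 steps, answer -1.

Answer: 4

Derivation:
Step 1: flows [1->0,1->2,3->1,1->4] -> levels [6 7 1 9 9]
Step 2: flows [1->0,1->2,3->1,4->1] -> levels [7 7 2 8 8]
Step 3: flows [0=1,1->2,3->1,4->1] -> levels [7 8 3 7 7]
Step 4: flows [1->0,1->2,1->3,1->4] -> levels [8 4 4 8 8]
Tank 1 first reaches <=4 at step 4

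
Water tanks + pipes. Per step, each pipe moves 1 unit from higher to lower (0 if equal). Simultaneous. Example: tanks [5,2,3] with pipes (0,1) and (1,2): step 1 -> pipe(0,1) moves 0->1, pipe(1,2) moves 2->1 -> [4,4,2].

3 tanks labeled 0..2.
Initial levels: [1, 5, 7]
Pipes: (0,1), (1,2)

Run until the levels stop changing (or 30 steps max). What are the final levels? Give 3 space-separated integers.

Step 1: flows [1->0,2->1] -> levels [2 5 6]
Step 2: flows [1->0,2->1] -> levels [3 5 5]
Step 3: flows [1->0,1=2] -> levels [4 4 5]
Step 4: flows [0=1,2->1] -> levels [4 5 4]
Step 5: flows [1->0,1->2] -> levels [5 3 5]
Step 6: flows [0->1,2->1] -> levels [4 5 4]
  -> period-2 cycle: step 6 state = step 4 state; never stabilizes
  -> state at step 30: (30-4) mod 2 = 0, same as step 4 -> [4 5 4]

Answer: 4 5 4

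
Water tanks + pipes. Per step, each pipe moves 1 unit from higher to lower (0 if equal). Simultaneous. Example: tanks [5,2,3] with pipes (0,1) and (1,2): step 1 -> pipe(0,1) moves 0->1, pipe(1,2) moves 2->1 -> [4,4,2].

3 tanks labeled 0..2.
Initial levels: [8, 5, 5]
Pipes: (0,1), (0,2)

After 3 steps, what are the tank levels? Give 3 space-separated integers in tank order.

Answer: 6 6 6

Derivation:
Step 1: flows [0->1,0->2] -> levels [6 6 6]
Step 2: flows [0=1,0=2] -> levels [6 6 6]
  -> stable; steps 3..3 unchanged -> [6 6 6]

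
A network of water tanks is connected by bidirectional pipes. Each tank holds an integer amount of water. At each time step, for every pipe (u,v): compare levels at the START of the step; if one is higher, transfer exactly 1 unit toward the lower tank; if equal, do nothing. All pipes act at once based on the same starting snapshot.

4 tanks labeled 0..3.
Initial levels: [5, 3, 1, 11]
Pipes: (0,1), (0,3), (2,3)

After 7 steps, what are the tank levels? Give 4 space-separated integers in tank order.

Answer: 6 5 5 4

Derivation:
Step 1: flows [0->1,3->0,3->2] -> levels [5 4 2 9]
Step 2: flows [0->1,3->0,3->2] -> levels [5 5 3 7]
Step 3: flows [0=1,3->0,3->2] -> levels [6 5 4 5]
Step 4: flows [0->1,0->3,3->2] -> levels [4 6 5 5]
Step 5: flows [1->0,3->0,2=3] -> levels [6 5 5 4]
Step 6: flows [0->1,0->3,2->3] -> levels [4 6 4 6]
Step 7: flows [1->0,3->0,3->2] -> levels [6 5 5 4]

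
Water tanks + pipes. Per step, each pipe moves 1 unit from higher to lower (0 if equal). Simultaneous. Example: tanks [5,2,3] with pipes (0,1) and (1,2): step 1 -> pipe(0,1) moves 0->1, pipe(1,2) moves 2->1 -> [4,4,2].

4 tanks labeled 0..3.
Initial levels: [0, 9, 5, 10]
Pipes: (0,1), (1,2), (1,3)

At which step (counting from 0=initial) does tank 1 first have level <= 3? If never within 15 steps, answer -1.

Step 1: flows [1->0,1->2,3->1] -> levels [1 8 6 9]
Step 2: flows [1->0,1->2,3->1] -> levels [2 7 7 8]
Step 3: flows [1->0,1=2,3->1] -> levels [3 7 7 7]
Step 4: flows [1->0,1=2,1=3] -> levels [4 6 7 7]
Step 5: flows [1->0,2->1,3->1] -> levels [5 7 6 6]
Step 6: flows [1->0,1->2,1->3] -> levels [6 4 7 7]
Step 7: flows [0->1,2->1,3->1] -> levels [5 7 6 6]
  -> period-2 cycle (repeats step 5); tank 1 never drops to <=3
Tank 1 never reaches <=3 within 15 steps

Answer: -1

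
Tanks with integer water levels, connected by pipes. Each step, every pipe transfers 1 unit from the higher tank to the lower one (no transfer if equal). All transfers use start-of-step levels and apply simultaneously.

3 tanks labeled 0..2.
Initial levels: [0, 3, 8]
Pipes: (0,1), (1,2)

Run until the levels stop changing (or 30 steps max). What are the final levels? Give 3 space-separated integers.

Step 1: flows [1->0,2->1] -> levels [1 3 7]
Step 2: flows [1->0,2->1] -> levels [2 3 6]
Step 3: flows [1->0,2->1] -> levels [3 3 5]
Step 4: flows [0=1,2->1] -> levels [3 4 4]
Step 5: flows [1->0,1=2] -> levels [4 3 4]
Step 6: flows [0->1,2->1] -> levels [3 5 3]
Step 7: flows [1->0,1->2] -> levels [4 3 4]
  -> period-2 cycle: step 7 state = step 5 state; never stabilizes
  -> state at step 30: (30-5) mod 2 = 1, same as step 6 -> [3 5 3]

Answer: 3 5 3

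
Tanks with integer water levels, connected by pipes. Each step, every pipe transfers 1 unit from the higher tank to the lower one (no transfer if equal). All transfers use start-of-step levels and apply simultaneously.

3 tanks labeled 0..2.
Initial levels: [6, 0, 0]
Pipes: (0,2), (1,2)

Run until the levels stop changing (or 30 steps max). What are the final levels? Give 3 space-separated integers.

Step 1: flows [0->2,1=2] -> levels [5 0 1]
Step 2: flows [0->2,2->1] -> levels [4 1 1]
Step 3: flows [0->2,1=2] -> levels [3 1 2]
Step 4: flows [0->2,2->1] -> levels [2 2 2]
Step 5: flows [0=2,1=2] -> levels [2 2 2]
  -> stable (no change)

Answer: 2 2 2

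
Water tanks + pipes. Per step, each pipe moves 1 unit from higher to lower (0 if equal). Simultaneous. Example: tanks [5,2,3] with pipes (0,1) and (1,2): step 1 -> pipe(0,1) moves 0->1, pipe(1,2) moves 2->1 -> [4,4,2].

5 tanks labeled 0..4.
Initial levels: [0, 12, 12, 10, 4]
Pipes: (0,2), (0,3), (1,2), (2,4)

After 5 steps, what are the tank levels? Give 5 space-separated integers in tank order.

Answer: 6 8 10 7 7

Derivation:
Step 1: flows [2->0,3->0,1=2,2->4] -> levels [2 12 10 9 5]
Step 2: flows [2->0,3->0,1->2,2->4] -> levels [4 11 9 8 6]
Step 3: flows [2->0,3->0,1->2,2->4] -> levels [6 10 8 7 7]
Step 4: flows [2->0,3->0,1->2,2->4] -> levels [8 9 7 6 8]
Step 5: flows [0->2,0->3,1->2,4->2] -> levels [6 8 10 7 7]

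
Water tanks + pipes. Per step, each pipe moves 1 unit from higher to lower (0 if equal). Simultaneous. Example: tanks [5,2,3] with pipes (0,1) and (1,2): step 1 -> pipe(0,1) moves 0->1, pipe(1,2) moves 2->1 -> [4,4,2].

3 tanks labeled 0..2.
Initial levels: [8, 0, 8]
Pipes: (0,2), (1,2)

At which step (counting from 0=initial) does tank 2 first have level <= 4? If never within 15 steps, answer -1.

Answer: 7

Derivation:
Step 1: flows [0=2,2->1] -> levels [8 1 7]
Step 2: flows [0->2,2->1] -> levels [7 2 7]
Step 3: flows [0=2,2->1] -> levels [7 3 6]
Step 4: flows [0->2,2->1] -> levels [6 4 6]
Step 5: flows [0=2,2->1] -> levels [6 5 5]
Step 6: flows [0->2,1=2] -> levels [5 5 6]
Step 7: flows [2->0,2->1] -> levels [6 6 4]
Tank 2 first reaches <=4 at step 7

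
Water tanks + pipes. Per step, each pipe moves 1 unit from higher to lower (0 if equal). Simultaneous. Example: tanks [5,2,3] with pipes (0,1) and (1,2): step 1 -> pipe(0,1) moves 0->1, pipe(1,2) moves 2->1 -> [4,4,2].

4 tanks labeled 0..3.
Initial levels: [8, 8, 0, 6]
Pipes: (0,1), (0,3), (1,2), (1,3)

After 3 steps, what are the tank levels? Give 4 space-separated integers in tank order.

Answer: 6 5 3 8

Derivation:
Step 1: flows [0=1,0->3,1->2,1->3] -> levels [7 6 1 8]
Step 2: flows [0->1,3->0,1->2,3->1] -> levels [7 7 2 6]
Step 3: flows [0=1,0->3,1->2,1->3] -> levels [6 5 3 8]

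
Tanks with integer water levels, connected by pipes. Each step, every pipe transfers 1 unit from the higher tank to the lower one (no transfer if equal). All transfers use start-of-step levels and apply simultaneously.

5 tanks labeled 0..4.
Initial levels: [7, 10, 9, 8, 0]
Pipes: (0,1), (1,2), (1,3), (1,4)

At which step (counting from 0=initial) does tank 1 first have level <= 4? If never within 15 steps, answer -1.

Step 1: flows [1->0,1->2,1->3,1->4] -> levels [8 6 10 9 1]
Step 2: flows [0->1,2->1,3->1,1->4] -> levels [7 8 9 8 2]
Step 3: flows [1->0,2->1,1=3,1->4] -> levels [8 7 8 8 3]
Step 4: flows [0->1,2->1,3->1,1->4] -> levels [7 9 7 7 4]
Step 5: flows [1->0,1->2,1->3,1->4] -> levels [8 5 8 8 5]
Step 6: flows [0->1,2->1,3->1,1=4] -> levels [7 8 7 7 5]
Step 7: flows [1->0,1->2,1->3,1->4] -> levels [8 4 8 8 6]
Tank 1 first reaches <=4 at step 7

Answer: 7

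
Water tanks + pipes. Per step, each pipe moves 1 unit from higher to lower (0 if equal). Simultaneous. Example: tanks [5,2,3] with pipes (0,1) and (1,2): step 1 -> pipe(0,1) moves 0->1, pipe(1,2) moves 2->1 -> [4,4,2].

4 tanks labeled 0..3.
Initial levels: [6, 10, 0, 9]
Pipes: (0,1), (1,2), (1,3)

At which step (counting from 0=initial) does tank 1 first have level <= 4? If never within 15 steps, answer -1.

Step 1: flows [1->0,1->2,1->3] -> levels [7 7 1 10]
Step 2: flows [0=1,1->2,3->1] -> levels [7 7 2 9]
Step 3: flows [0=1,1->2,3->1] -> levels [7 7 3 8]
Step 4: flows [0=1,1->2,3->1] -> levels [7 7 4 7]
Step 5: flows [0=1,1->2,1=3] -> levels [7 6 5 7]
Step 6: flows [0->1,1->2,3->1] -> levels [6 7 6 6]
Step 7: flows [1->0,1->2,1->3] -> levels [7 4 7 7]
Tank 1 first reaches <=4 at step 7

Answer: 7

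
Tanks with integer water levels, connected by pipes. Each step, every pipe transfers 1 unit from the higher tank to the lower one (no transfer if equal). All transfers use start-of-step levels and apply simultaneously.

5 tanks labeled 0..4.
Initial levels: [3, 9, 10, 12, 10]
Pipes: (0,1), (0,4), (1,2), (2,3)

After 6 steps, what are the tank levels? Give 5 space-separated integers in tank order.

Step 1: flows [1->0,4->0,2->1,3->2] -> levels [5 9 10 11 9]
Step 2: flows [1->0,4->0,2->1,3->2] -> levels [7 9 10 10 8]
Step 3: flows [1->0,4->0,2->1,2=3] -> levels [9 9 9 10 7]
Step 4: flows [0=1,0->4,1=2,3->2] -> levels [8 9 10 9 8]
Step 5: flows [1->0,0=4,2->1,2->3] -> levels [9 9 8 10 8]
Step 6: flows [0=1,0->4,1->2,3->2] -> levels [8 8 10 9 9]

Answer: 8 8 10 9 9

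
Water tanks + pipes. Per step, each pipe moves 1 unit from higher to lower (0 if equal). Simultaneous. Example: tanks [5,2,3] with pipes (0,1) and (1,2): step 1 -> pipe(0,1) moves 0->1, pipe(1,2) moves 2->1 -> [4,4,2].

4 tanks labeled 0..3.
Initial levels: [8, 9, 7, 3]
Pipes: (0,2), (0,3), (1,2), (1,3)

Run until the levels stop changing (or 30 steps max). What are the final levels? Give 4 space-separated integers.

Step 1: flows [0->2,0->3,1->2,1->3] -> levels [6 7 9 5]
Step 2: flows [2->0,0->3,2->1,1->3] -> levels [6 7 7 7]
Step 3: flows [2->0,3->0,1=2,1=3] -> levels [8 7 6 6]
Step 4: flows [0->2,0->3,1->2,1->3] -> levels [6 5 8 8]
Step 5: flows [2->0,3->0,2->1,3->1] -> levels [8 7 6 6]
  -> period-2 cycle: step 5 state = step 3 state; never stabilizes
  -> state at step 30: (30-3) mod 2 = 1, same as step 4 -> [6 5 8 8]

Answer: 6 5 8 8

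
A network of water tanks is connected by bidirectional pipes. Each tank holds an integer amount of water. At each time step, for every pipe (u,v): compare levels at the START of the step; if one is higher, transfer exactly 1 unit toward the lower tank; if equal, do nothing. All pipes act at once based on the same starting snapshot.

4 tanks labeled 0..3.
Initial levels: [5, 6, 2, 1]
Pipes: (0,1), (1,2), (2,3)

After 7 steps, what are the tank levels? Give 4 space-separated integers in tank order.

Step 1: flows [1->0,1->2,2->3] -> levels [6 4 2 2]
Step 2: flows [0->1,1->2,2=3] -> levels [5 4 3 2]
Step 3: flows [0->1,1->2,2->3] -> levels [4 4 3 3]
Step 4: flows [0=1,1->2,2=3] -> levels [4 3 4 3]
Step 5: flows [0->1,2->1,2->3] -> levels [3 5 2 4]
Step 6: flows [1->0,1->2,3->2] -> levels [4 3 4 3]
  -> period-2 cycle: step 6 state = step 4 state
  -> state at step 7: (7-4) mod 2 = 1, same as step 5 -> [3 5 2 4]

Answer: 3 5 2 4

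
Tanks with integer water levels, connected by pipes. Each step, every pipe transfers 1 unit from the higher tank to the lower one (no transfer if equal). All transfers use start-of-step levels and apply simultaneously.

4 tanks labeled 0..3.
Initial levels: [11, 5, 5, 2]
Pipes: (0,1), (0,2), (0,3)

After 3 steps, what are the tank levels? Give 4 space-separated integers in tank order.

Step 1: flows [0->1,0->2,0->3] -> levels [8 6 6 3]
Step 2: flows [0->1,0->2,0->3] -> levels [5 7 7 4]
Step 3: flows [1->0,2->0,0->3] -> levels [6 6 6 5]

Answer: 6 6 6 5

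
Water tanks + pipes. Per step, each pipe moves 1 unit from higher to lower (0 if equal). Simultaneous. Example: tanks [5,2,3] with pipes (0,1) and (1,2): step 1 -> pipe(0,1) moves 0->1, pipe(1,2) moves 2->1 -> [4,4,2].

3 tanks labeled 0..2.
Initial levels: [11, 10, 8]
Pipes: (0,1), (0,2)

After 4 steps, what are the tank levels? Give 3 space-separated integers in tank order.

Answer: 11 9 9

Derivation:
Step 1: flows [0->1,0->2] -> levels [9 11 9]
Step 2: flows [1->0,0=2] -> levels [10 10 9]
Step 3: flows [0=1,0->2] -> levels [9 10 10]
Step 4: flows [1->0,2->0] -> levels [11 9 9]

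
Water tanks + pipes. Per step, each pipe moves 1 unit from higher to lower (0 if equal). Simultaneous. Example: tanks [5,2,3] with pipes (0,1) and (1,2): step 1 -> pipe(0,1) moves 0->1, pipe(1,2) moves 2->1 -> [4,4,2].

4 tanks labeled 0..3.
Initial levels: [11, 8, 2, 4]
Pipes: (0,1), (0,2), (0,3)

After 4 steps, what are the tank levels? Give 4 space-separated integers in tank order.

Step 1: flows [0->1,0->2,0->3] -> levels [8 9 3 5]
Step 2: flows [1->0,0->2,0->3] -> levels [7 8 4 6]
Step 3: flows [1->0,0->2,0->3] -> levels [6 7 5 7]
Step 4: flows [1->0,0->2,3->0] -> levels [7 6 6 6]

Answer: 7 6 6 6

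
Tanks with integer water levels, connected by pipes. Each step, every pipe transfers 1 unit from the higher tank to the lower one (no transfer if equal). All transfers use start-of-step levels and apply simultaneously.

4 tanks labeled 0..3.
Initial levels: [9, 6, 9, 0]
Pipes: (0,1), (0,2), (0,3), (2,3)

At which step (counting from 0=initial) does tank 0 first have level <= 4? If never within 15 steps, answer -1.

Step 1: flows [0->1,0=2,0->3,2->3] -> levels [7 7 8 2]
Step 2: flows [0=1,2->0,0->3,2->3] -> levels [7 7 6 4]
Step 3: flows [0=1,0->2,0->3,2->3] -> levels [5 7 6 6]
Step 4: flows [1->0,2->0,3->0,2=3] -> levels [8 6 5 5]
Step 5: flows [0->1,0->2,0->3,2=3] -> levels [5 7 6 6]
  -> period-2 cycle (repeats step 3); tank 0 never drops to <=4
Tank 0 never reaches <=4 within 15 steps

Answer: -1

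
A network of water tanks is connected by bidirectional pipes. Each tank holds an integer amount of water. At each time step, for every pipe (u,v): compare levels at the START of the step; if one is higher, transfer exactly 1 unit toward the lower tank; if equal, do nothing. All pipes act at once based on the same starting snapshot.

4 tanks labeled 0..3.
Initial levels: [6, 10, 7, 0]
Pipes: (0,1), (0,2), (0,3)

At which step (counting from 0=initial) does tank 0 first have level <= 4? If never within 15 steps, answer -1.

Answer: -1

Derivation:
Step 1: flows [1->0,2->0,0->3] -> levels [7 9 6 1]
Step 2: flows [1->0,0->2,0->3] -> levels [6 8 7 2]
Step 3: flows [1->0,2->0,0->3] -> levels [7 7 6 3]
Step 4: flows [0=1,0->2,0->3] -> levels [5 7 7 4]
Step 5: flows [1->0,2->0,0->3] -> levels [6 6 6 5]
Step 6: flows [0=1,0=2,0->3] -> levels [5 6 6 6]
Step 7: flows [1->0,2->0,3->0] -> levels [8 5 5 5]
Step 8: flows [0->1,0->2,0->3] -> levels [5 6 6 6]
  -> period-2 cycle (repeats step 6); tank 0 never drops to <=4
Tank 0 never reaches <=4 within 15 steps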